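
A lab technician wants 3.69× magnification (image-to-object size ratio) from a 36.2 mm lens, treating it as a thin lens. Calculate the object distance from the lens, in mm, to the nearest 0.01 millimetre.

46.01 mm

With m = dᵢ/dₒ and 1/f = 1/dₒ + 1/dᵢ, substituting dᵢ = m·dₒ gives 1/f = (1 + 1/m)/dₒ, hence dₒ = f·(1 + 1/m).
dₒ = 36.2 × (1 + 1/3.69) = 36.2 × 1.27100 ≈ 46.010 mm.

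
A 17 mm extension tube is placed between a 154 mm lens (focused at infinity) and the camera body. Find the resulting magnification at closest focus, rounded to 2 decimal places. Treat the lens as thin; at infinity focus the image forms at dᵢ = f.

0.11×

The tube moves the image plane from f to f + e, so dᵢ = 154 + 17 = 171 mm. Focus is achieved when 1/f = 1/dₒ + 1/dᵢ, giving dₒ = 1/(1/f − 1/(f+e)).
Magnification m = dᵢ/dₒ = (f+e)·(1/f − 1/(f+e)) = e/f = 17/154 ≈ 0.1104.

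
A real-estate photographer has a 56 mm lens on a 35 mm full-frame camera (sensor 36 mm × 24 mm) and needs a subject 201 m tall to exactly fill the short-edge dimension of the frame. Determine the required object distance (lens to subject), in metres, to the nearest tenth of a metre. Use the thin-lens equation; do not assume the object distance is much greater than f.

469.1 m

W: 201 m = 201000 mm.
Magnification m = h/W = dᵢ/dₒ; combined with 1/f = 1/dₒ + 1/dᵢ this gives dₒ = f·(1 + W/h).
dₒ = 56 mm × (1 + 201000/24) = 56 × 8376.0000 ≈ 469056.000 mm = 469.056 m.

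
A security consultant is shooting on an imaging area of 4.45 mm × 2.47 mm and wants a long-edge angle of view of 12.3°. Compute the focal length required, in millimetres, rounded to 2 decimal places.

From α = 2·arctan(w/2f) we get f = w / (2·tan(α/2)).
With w = 4.45 mm and α/2 = 6.15°, tan(α/2) ≈ 0.10775, so f ≈ 4.45 / 0.21550 ≈ 20.6493 mm.

20.65 mm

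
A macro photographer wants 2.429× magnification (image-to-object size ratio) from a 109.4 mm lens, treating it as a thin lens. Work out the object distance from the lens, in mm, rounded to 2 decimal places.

With m = dᵢ/dₒ and 1/f = 1/dₒ + 1/dᵢ, substituting dᵢ = m·dₒ gives 1/f = (1 + 1/m)/dₒ, hence dₒ = f·(1 + 1/m).
dₒ = 109.4 × (1 + 1/2.429) = 109.4 × 1.41169 ≈ 154.439 mm.

154.44 mm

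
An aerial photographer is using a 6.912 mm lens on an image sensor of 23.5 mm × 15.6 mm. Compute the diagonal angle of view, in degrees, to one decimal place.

127.8°

Sensor diagonal = √(23.5² + 15.6²) = √795.6100 ≈ 28.2066 mm.
Angle of view α = 2·arctan(d/2f) with d = 28.2066 mm and f = 6.912 mm.
d/2f = 2.04041; arctan(2.04041) ≈ 63.8906°, so α ≈ 127.7812°.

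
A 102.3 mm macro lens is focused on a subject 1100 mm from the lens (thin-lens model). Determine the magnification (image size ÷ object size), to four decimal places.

0.1025×

Thin lens: 1/f = 1/dₒ + 1/dᵢ → 1/dᵢ = 1/102.3 − 1/1100 = 0.0088661 mm⁻¹, so dᵢ ≈ 112.7894 mm.
Magnification m = dᵢ/dₒ = 112.7894/1100 ≈ 0.10254.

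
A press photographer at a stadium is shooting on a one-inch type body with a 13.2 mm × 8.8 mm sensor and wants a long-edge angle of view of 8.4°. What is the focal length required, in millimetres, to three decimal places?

89.875 mm

From α = 2·arctan(w/2f) we get f = w / (2·tan(α/2)).
With w = 13.2 mm and α/2 = 4.2°, tan(α/2) ≈ 0.07344, so f ≈ 13.2 / 0.14687 ≈ 89.8749 mm.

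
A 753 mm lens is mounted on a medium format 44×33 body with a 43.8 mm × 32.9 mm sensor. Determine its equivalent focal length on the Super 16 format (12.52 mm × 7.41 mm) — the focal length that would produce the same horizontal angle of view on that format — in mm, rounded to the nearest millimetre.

215 mm

Equal angle of view means equal width/f ratio, so f₂ = f₁ · (width₂/width₁) = 753 × 12.52/43.8.
f₂ = 753 × 0.28584 ≈ 215.241 mm.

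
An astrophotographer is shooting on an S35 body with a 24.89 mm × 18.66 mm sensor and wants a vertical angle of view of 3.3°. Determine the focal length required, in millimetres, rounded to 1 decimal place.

323.9 mm

From α = 2·arctan(h/2f) we get f = h / (2·tan(α/2)).
With h = 18.66 mm and α/2 = 1.65°, tan(α/2) ≈ 0.02881, so f ≈ 18.66 / 0.05761 ≈ 323.8920 mm.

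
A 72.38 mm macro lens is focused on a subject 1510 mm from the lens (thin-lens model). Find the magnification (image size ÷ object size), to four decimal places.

0.0503×

Thin lens: 1/f = 1/dₒ + 1/dᵢ → 1/dᵢ = 1/72.38 − 1/1510 = 0.0131537 mm⁻¹, so dᵢ ≈ 76.0241 mm.
Magnification m = dᵢ/dₒ = 76.0241/1510 ≈ 0.05035.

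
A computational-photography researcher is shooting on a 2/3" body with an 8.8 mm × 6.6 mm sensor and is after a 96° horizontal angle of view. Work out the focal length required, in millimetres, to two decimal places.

From α = 2·arctan(w/2f) we get f = w / (2·tan(α/2)).
With w = 8.8 mm and α/2 = 48°, tan(α/2) ≈ 1.11061, so f ≈ 8.8 / 2.22123 ≈ 3.9618 mm.

3.96 mm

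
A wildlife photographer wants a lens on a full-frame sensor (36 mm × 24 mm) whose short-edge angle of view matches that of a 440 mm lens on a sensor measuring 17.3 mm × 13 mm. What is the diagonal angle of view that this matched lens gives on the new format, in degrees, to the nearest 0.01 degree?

3.05°

Equal short-edge AOV ⇒ f₂ = f₁ · 24/13 = 440 × 1.84615 ≈ 812.3077 mm.
Sensor diagonal = √(36² + 24²) = √1872.0000 ≈ 43.2666 mm.
Diagonal AOV on the new format = 2·arctan(43.2666 / (2 × 812.3077)) = 2·arctan(0.02663) ≈ 3.0511°.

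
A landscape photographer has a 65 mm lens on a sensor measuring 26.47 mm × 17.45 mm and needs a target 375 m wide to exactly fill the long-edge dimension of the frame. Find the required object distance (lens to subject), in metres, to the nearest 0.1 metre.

W: 375 m = 375000 mm.
Magnification m = w/W = dᵢ/dₒ; combined with 1/f = 1/dₒ + 1/dᵢ this gives dₒ = f·(1 + W/w).
dₒ = 65 mm × (1 + 375000/26.47) = 65 × 14167.9815 ≈ 920918.797 mm = 920.919 m.

920.9 m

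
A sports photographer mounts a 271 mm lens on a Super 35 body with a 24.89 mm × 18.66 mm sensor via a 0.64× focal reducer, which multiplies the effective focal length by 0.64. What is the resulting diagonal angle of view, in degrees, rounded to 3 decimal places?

Effective focal length f = 271 × 0.64 = 173.44 mm.
Sensor diagonal = √(24.89² + 18.66²) = √967.7077 ≈ 31.1080 mm.
α = 2·arctan(31.108 / (2 × 173.44)) = 2·arctan(0.08968) ≈ 10.2491°.

10.249°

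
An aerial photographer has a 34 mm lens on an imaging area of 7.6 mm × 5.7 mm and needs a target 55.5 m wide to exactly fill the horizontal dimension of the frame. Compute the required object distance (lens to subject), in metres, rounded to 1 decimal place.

248.3 m

W: 55.5 m = 55500 mm.
Magnification m = w/W = dᵢ/dₒ; combined with 1/f = 1/dₒ + 1/dᵢ this gives dₒ = f·(1 + W/w).
dₒ = 34 mm × (1 + 55500/7.6) = 34 × 7303.6316 ≈ 248323.474 mm = 248.323 m.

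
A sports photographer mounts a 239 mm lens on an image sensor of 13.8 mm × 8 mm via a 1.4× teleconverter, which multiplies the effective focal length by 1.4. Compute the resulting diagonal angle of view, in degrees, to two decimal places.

Effective focal length f = 239 × 1.4 = 334.6 mm.
Sensor diagonal = √(13.8² + 8²) = √254.4400 ≈ 15.9512 mm.
α = 2·arctan(15.951 / (2 × 334.6)) = 2·arctan(0.02384) ≈ 2.7309°.

2.73°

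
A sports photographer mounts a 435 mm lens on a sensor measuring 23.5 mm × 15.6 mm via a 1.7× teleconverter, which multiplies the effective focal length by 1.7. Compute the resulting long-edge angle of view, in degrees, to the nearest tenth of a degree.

1.8°

Effective focal length f = 435 × 1.7 = 739.5 mm.
α = 2·arctan(23.5 / (2 × 739.5)) = 2·arctan(0.01589) ≈ 1.8206°.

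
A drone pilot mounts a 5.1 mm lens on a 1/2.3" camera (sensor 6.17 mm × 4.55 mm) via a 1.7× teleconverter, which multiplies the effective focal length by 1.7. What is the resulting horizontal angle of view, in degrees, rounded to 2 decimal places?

39.17°

Effective focal length f = 5.1 × 1.7 = 8.67 mm.
α = 2·arctan(6.17 / (2 × 8.67)) = 2·arctan(0.35582) ≈ 39.1736°.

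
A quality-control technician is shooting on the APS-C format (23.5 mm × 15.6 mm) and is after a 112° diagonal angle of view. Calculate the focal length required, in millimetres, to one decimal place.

9.5 mm

Sensor diagonal = √(23.5² + 15.6²) = √795.6100 ≈ 28.2066 mm.
From α = 2·arctan(d/2f) we get f = d / (2·tan(α/2)).
With d = 28.2066 mm and α/2 = 56°, tan(α/2) ≈ 1.48256, so f ≈ 28.2066 / 2.96512 ≈ 9.5128 mm.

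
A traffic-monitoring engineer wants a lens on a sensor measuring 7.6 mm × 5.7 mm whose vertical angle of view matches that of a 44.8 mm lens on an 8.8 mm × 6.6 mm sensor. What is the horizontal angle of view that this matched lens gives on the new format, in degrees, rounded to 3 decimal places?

Equal vertical AOV ⇒ f₂ = f₁ · 5.7/6.6 = 44.8 × 0.86364 ≈ 38.6909 mm.
Horizontal AOV on the new format = 2·arctan(7.6 / (2 × 38.6909)) = 2·arctan(0.09821) ≈ 11.2185°.

11.219°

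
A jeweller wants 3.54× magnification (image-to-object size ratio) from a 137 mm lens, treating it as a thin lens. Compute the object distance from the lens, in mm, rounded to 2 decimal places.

With m = dᵢ/dₒ and 1/f = 1/dₒ + 1/dᵢ, substituting dᵢ = m·dₒ gives 1/f = (1 + 1/m)/dₒ, hence dₒ = f·(1 + 1/m).
dₒ = 137 × (1 + 1/3.54) = 137 × 1.28249 ≈ 175.701 mm.

175.70 mm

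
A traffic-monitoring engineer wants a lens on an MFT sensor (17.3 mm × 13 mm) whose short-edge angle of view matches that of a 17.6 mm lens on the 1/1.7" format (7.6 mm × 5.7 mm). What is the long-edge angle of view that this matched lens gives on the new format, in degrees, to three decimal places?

24.322°

Equal short-edge AOV ⇒ f₂ = f₁ · 13/5.7 = 17.6 × 2.28070 ≈ 40.1404 mm.
Long-edge AOV on the new format = 2·arctan(17.3 / (2 × 40.1404)) = 2·arctan(0.21549) ≈ 24.3218°.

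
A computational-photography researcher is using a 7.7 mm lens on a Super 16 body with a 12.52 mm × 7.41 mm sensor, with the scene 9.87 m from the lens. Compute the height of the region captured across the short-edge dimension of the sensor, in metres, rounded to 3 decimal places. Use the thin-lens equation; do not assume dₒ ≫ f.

dₒ: 9.87 m = 9870 mm.
Similar triangles through the lens centre give W/dₒ = h/dᵢ; with 1/f = 1/dₒ + 1/dᵢ this gives W = h·(dₒ − f)/f.
W = 7.41 mm × (9870 − 7.7) / 7.7 = 7.41 × 1280.8182 ≈ 9490.863 mm = 9.49086 m.

9.491 m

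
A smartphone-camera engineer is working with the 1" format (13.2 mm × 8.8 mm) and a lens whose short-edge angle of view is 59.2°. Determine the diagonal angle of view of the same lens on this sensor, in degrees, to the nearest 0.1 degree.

91.4°

From the short-edge AOV: f = 8.8 / (2·tan(29.6°)) = 8.8 / 1.13616 ≈ 7.7454 mm.
Sensor diagonal = √(13.2² + 8.8²) = √251.6800 ≈ 15.8644 mm.
Diagonal AOV = 2·arctan(15.8644 / (2 × 7.7454)) = 2·arctan(1.02412) ≈ 91.3654°.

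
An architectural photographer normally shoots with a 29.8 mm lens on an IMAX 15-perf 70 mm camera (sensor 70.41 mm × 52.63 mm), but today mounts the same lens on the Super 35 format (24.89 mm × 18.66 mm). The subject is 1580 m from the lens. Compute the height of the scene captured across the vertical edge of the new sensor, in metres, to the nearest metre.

The focal length stays 29.8 mm; the relevant sensor dimension is now h = 18.66 mm. Object distance dₒ = 1580 m = 1.58e+06 mm.
Thin-lens field height W = h·(dₒ − f)/f = 18.66 × (1.58e+06 − 29.8)/29.8 ≈ 989337.045 mm = 989.337 m.

989 m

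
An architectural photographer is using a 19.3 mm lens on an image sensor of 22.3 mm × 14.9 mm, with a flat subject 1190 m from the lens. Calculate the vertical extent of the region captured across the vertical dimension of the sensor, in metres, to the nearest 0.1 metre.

918.7 m

dₒ: 1190 m = 1.19e+06 mm.
Similar triangles through the lens centre give W/dₒ = h/dᵢ; with 1/f = 1/dₒ + 1/dᵢ this gives W = h·(dₒ − f)/f.
W = 14.9 mm × (1.19e+06 − 19.3) / 19.3 = 14.9 × 61657.0311 ≈ 918689.763 mm = 918.69 m.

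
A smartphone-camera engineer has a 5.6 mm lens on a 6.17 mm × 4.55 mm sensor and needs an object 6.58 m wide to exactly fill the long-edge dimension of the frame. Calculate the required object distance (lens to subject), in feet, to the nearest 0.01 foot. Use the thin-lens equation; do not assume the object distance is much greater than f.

19.61 ft

W: 6.58 m = 6580 mm.
Magnification m = w/W = dᵢ/dₒ; combined with 1/f = 1/dₒ + 1/dᵢ this gives dₒ = f·(1 + W/w).
dₒ = 5.6 mm × (1 + 6580/6.17) = 5.6 × 1067.4506 ≈ 5977.723 mm = 5977.723/304.8 ft = 19.612 ft.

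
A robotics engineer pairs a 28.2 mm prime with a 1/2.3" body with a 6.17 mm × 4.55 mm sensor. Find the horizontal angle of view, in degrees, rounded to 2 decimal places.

Angle of view α = 2·arctan(w/2f) with w = 6.17 mm and f = 28.2 mm.
w/2f = 0.10940; arctan(0.10940) ≈ 6.2432°, so α ≈ 12.4863°.

12.49°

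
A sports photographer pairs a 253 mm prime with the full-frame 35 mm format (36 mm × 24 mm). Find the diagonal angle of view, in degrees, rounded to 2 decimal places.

Sensor diagonal = √(36² + 24²) = √1872.0000 ≈ 43.2666 mm.
Angle of view α = 2·arctan(d/2f) with d = 43.2666 mm and f = 253 mm.
d/2f = 0.08551; arctan(0.08551) ≈ 4.8873°, so α ≈ 9.7746°.

9.77°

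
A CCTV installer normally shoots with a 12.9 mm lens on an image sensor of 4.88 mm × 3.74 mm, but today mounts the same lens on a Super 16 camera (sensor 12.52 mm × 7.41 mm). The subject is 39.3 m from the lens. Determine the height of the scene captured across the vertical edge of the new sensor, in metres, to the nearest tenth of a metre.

22.6 m

The focal length stays 12.9 mm; the relevant sensor dimension is now h = 7.41 mm. Object distance dₒ = 39.3 m = 39300 mm.
Thin-lens field height W = h·(dₒ − f)/f = 7.41 × (39300 − 12.9)/12.9 ≈ 22567.241 mm = 22.5672 m.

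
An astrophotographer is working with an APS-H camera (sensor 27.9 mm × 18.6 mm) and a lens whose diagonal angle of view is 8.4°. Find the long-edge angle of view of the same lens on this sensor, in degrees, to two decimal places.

Sensor diagonal = √(27.9² + 18.6²) = √1124.3700 ≈ 33.5316 mm.
From the diagonal AOV: f = 33.5316 / (2·tan(4.2°)) = 33.5316 / 0.14687 ≈ 228.3069 mm.
Long-edge AOV = 2·arctan(27.9 / (2 × 228.3069)) = 2·arctan(0.06110) ≈ 6.9931°.

6.99°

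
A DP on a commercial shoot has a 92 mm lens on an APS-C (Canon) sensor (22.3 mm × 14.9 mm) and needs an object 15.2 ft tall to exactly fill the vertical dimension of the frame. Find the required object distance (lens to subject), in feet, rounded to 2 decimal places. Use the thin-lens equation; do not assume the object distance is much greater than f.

W: 15.2 ft × 304.8 mm/ft = 4632.96 mm.
Magnification m = h/W = dᵢ/dₒ; combined with 1/f = 1/dₒ + 1/dᵢ this gives dₒ = f·(1 + W/h).
dₒ = 92 mm × (1 + 4632.96/14.9) = 92 × 311.9369 ≈ 28698.195 mm = 28698.195/304.8 ft = 94.1542 ft.

94.15 ft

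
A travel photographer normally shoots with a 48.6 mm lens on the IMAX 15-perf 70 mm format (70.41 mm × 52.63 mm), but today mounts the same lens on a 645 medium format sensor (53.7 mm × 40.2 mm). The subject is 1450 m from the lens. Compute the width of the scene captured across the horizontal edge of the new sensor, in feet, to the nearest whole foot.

The focal length stays 48.6 mm; the relevant sensor dimension is now w = 53.7 mm. Object distance dₒ = 1450 m = 1.45e+06 mm.
Thin-lens field width W = w·(dₒ − f)/f = 53.7 × (1.45e+06 − 48.6)/48.6 ≈ 1602106.794 mm = 1602106.794/304.8 ft = 5256.26 ft.

5256 ft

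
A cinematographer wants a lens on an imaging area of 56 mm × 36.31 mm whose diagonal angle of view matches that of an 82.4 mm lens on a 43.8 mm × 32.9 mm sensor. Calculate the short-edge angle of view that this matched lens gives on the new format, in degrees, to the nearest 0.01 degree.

Sensor diagonal = √(43.8² + 32.9²) = √3000.8500 ≈ 54.7800 mm.
Sensor diagonal = √(56² + 36.31²) = √4454.4161 ≈ 66.7414 mm.
Equal diagonal AOV ⇒ f₂ = f₁ · 66.7414/54.7800 = 82.4 × 1.21835 ≈ 100.3923 mm.
Short-edge AOV on the new format = 2·arctan(36.31 / (2 × 100.3923)) = 2·arctan(0.18084) ≈ 20.5012°.

20.50°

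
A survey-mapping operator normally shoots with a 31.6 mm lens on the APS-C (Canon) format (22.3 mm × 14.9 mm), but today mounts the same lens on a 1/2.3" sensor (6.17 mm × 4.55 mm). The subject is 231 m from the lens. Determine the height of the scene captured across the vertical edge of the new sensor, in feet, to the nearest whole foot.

The focal length stays 31.6 mm; the relevant sensor dimension is now h = 4.55 mm. Object distance dₒ = 231 m = 231000 mm.
Thin-lens field height W = h·(dₒ − f)/f = 4.55 × (231000 − 31.6)/31.6 ≈ 33256.526 mm = 33256.526/304.8 ft = 109.109 ft.

109 ft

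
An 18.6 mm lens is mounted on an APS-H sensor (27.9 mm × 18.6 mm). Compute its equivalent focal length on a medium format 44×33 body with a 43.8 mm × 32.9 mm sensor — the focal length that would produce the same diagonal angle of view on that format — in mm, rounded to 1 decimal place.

Sensor diagonal = √(27.9² + 18.6²) = √1124.3700 ≈ 33.5316 mm.
Sensor diagonal = √(43.8² + 32.9²) = √3000.8500 ≈ 54.7800 mm.
Equal angle of view means equal diagonal/f ratio, so f₂ = f₁ · (diagonal₂/diagonal₁) = 18.6 × 54.7800/33.5316.
f₂ = 18.6 × 1.63368 ≈ 30.386 mm.

30.4 mm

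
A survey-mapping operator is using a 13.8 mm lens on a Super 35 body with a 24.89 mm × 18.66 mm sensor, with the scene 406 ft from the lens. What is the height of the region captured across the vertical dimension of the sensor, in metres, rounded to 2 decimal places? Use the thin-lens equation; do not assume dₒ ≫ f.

dₒ: 406 ft × 304.8 mm/ft = 123748.80 mm.
Similar triangles through the lens centre give W/dₒ = h/dᵢ; with 1/f = 1/dₒ + 1/dᵢ this gives W = h·(dₒ − f)/f.
W = 18.66 mm × (123749 − 13.8) / 13.8 = 18.66 × 8966.3041 ≈ 167311.234 mm = 167.311 m.

167.31 m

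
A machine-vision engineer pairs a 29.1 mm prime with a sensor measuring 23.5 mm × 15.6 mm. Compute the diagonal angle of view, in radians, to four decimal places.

0.9026 rad

Sensor diagonal = √(23.5² + 15.6²) = √795.6100 ≈ 28.2066 mm.
Angle of view α = 2·arctan(d/2f) with d = 28.2066 mm and f = 29.1 mm.
d/2f = 0.48465; arctan(0.48465) ≈ 0.4513 rad, so α ≈ 0.9026 rad.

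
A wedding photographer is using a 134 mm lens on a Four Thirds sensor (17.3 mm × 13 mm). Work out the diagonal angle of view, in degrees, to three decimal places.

9.233°

Sensor diagonal = √(17.3² + 13²) = √468.2900 ≈ 21.6400 mm.
Angle of view α = 2·arctan(d/2f) with d = 21.6400 mm and f = 134 mm.
d/2f = 0.08075; arctan(0.08075) ≈ 4.6164°, so α ≈ 9.2328°.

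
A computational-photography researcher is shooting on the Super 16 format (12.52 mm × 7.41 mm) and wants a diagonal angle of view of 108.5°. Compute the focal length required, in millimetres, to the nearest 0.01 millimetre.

Sensor diagonal = √(12.52² + 7.41²) = √211.6585 ≈ 14.5485 mm.
From α = 2·arctan(d/2f) we get f = d / (2·tan(α/2)).
With d = 14.5485 mm and α/2 = 54.25°, tan(α/2) ≈ 1.38909, so f ≈ 14.5485 / 2.77818 ≈ 5.2367 mm.

5.24 mm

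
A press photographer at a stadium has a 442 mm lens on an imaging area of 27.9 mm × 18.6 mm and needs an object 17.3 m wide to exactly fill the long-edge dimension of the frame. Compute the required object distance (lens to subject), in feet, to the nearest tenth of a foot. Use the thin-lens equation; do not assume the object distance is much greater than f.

W: 17.3 m = 17300 mm.
Magnification m = w/W = dᵢ/dₒ; combined with 1/f = 1/dₒ + 1/dᵢ this gives dₒ = f·(1 + W/w).
dₒ = 442 mm × (1 + 17300/27.9) = 442 × 621.0717 ≈ 274513.685 mm = 274513.685/304.8 ft = 900.635 ft.

900.6 ft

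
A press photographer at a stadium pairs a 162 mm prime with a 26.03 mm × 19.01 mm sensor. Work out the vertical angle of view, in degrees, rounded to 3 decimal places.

6.716°

Angle of view α = 2·arctan(h/2f) with h = 19.01 mm and f = 162 mm.
h/2f = 0.05867; arctan(0.05867) ≈ 3.3579°, so α ≈ 6.7157°.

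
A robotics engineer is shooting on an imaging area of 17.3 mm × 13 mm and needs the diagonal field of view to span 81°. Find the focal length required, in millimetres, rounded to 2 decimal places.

12.67 mm

Sensor diagonal = √(17.3² + 13²) = √468.2900 ≈ 21.6400 mm.
From α = 2·arctan(d/2f) we get f = d / (2·tan(α/2)).
With d = 21.6400 mm and α/2 = 40.5°, tan(α/2) ≈ 0.85408, so f ≈ 21.6400 / 1.70816 ≈ 12.6686 mm.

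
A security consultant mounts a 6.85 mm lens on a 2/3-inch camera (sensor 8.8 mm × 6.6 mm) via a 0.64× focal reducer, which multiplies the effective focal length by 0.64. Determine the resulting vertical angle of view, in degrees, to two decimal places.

Effective focal length f = 6.85 × 0.64 = 4.384 mm.
α = 2·arctan(6.6 / (2 × 4.384)) = 2·arctan(0.75274) ≈ 73.9403°.

73.94°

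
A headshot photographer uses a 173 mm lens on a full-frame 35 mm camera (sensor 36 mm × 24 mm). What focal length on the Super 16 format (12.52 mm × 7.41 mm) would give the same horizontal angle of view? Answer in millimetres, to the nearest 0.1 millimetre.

60.2 mm

Equal angle of view means equal width/f ratio, so f₂ = f₁ · (width₂/width₁) = 173 × 12.52/36.
f₂ = 173 × 0.34778 ≈ 60.166 mm.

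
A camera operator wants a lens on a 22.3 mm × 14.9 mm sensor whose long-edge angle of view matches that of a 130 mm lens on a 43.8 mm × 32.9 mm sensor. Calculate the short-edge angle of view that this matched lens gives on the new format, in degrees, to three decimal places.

12.844°

Equal long-edge AOV ⇒ f₂ = f₁ · 22.3/43.8 = 130 × 0.50913 ≈ 66.1872 mm.
Short-edge AOV on the new format = 2·arctan(14.9 / (2 × 66.1872)) = 2·arctan(0.11256) ≈ 12.8443°.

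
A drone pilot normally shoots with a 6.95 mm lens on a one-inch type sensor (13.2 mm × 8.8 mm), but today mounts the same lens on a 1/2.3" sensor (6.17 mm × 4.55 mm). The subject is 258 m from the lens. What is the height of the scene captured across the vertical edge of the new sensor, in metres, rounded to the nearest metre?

The focal length stays 6.95 mm; the relevant sensor dimension is now h = 4.55 mm. Object distance dₒ = 258 m = 258000 mm.
Thin-lens field height W = h·(dₒ − f)/f = 4.55 × (258000 − 6.95)/6.95 ≈ 168901.925 mm = 168.902 m.

169 m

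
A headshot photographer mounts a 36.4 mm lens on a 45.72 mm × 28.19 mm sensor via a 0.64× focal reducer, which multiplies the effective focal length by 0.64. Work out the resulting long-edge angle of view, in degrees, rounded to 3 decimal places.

88.918°

Effective focal length f = 36.4 × 0.64 = 23.296 mm.
α = 2·arctan(45.72 / (2 × 23.296)) = 2·arctan(0.98128) ≈ 88.9176°.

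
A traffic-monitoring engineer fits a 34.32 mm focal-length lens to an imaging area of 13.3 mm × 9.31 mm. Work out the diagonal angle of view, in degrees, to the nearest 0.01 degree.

26.61°

Sensor diagonal = √(13.3² + 9.31²) = √263.5661 ≈ 16.2347 mm.
Angle of view α = 2·arctan(d/2f) with d = 16.2347 mm and f = 34.32 mm.
d/2f = 0.23652; arctan(0.23652) ≈ 13.3070°, so α ≈ 26.6141°.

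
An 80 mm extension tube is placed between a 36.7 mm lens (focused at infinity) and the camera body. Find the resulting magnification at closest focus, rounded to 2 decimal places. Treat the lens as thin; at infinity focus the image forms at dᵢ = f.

2.18×

The tube moves the image plane from f to f + e, so dᵢ = 36.7 + 80 = 116.7 mm. Focus is achieved when 1/f = 1/dₒ + 1/dᵢ, giving dₒ = 1/(1/f − 1/(f+e)).
Magnification m = dᵢ/dₒ = (f+e)·(1/f − 1/(f+e)) = e/f = 80/36.7 ≈ 2.1798.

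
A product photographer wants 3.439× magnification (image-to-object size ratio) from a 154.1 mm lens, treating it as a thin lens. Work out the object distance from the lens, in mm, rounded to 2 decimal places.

With m = dᵢ/dₒ and 1/f = 1/dₒ + 1/dᵢ, substituting dᵢ = m·dₒ gives 1/f = (1 + 1/m)/dₒ, hence dₒ = f·(1 + 1/m).
dₒ = 154.1 × (1 + 1/3.439) = 154.1 × 1.29078 ≈ 198.910 mm.

198.91 mm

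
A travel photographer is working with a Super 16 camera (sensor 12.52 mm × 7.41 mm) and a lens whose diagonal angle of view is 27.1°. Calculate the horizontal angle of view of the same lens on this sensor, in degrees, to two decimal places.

23.43°

Sensor diagonal = √(12.52² + 7.41²) = √211.6585 ≈ 14.5485 mm.
From the diagonal AOV: f = 14.5485 / (2·tan(13.55°)) = 14.5485 / 0.48200 ≈ 30.1833 mm.
Horizontal AOV = 2·arctan(12.52 / (2 × 30.1833)) = 2·arctan(0.20740) ≈ 23.4340°.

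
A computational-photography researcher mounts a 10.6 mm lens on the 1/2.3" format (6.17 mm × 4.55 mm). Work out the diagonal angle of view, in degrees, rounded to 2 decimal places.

39.76°

Sensor diagonal = √(6.17² + 4.55²) = √58.7714 ≈ 7.6663 mm.
Angle of view α = 2·arctan(d/2f) with d = 7.6663 mm and f = 10.6 mm.
d/2f = 0.36162; arctan(0.36162) ≈ 19.8808°, so α ≈ 39.7616°.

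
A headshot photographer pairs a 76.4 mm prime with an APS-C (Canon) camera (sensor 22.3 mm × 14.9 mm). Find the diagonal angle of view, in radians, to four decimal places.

0.3475 rad

Sensor diagonal = √(22.3² + 14.9²) = √719.3000 ≈ 26.8198 mm.
Angle of view α = 2·arctan(d/2f) with d = 26.8198 mm and f = 76.4 mm.
d/2f = 0.17552; arctan(0.17552) ≈ 0.1738 rad, so α ≈ 0.3475 rad.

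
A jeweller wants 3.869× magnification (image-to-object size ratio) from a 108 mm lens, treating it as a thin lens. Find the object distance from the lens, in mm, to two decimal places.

135.91 mm

With m = dᵢ/dₒ and 1/f = 1/dₒ + 1/dᵢ, substituting dᵢ = m·dₒ gives 1/f = (1 + 1/m)/dₒ, hence dₒ = f·(1 + 1/m).
dₒ = 108 × (1 + 1/3.869) = 108 × 1.25846 ≈ 135.914 mm.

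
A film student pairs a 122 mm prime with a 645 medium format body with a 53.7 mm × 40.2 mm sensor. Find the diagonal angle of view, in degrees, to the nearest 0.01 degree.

30.74°

Sensor diagonal = √(53.7² + 40.2²) = √4499.7300 ≈ 67.0800 mm.
Angle of view α = 2·arctan(d/2f) with d = 67.0800 mm and f = 122 mm.
d/2f = 0.27492; arctan(0.27492) ≈ 15.3719°, so α ≈ 30.7438°.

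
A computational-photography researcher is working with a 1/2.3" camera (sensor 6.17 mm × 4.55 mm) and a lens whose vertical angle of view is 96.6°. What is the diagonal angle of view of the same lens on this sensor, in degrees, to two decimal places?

124.26°

From the vertical AOV: f = 4.55 / (2·tan(48.3°)) = 4.55 / 2.24475 ≈ 2.0270 mm.
Sensor diagonal = √(6.17² + 4.55²) = √58.7714 ≈ 7.6663 mm.
Diagonal AOV = 2·arctan(7.6663 / (2 × 2.0270)) = 2·arctan(1.89108) ≈ 124.2604°.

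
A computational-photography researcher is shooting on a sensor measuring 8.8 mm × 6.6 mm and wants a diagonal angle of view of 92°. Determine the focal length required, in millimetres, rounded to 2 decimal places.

Sensor diagonal = √(8.8² + 6.6²) = √121.0000 ≈ 11.0000 mm.
From α = 2·arctan(d/2f) we get f = d / (2·tan(α/2)).
With d = 11.0000 mm and α/2 = 46°, tan(α/2) ≈ 1.03553, so f ≈ 11.0000 / 2.07106 ≈ 5.3113 mm.

5.31 mm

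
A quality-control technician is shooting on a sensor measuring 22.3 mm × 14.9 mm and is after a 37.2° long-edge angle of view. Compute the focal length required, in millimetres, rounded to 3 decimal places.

From α = 2·arctan(w/2f) we get f = w / (2·tan(α/2)).
With w = 22.3 mm and α/2 = 18.6°, tan(α/2) ≈ 0.33654, so f ≈ 22.3 / 0.67307 ≈ 33.1316 mm.

33.132 mm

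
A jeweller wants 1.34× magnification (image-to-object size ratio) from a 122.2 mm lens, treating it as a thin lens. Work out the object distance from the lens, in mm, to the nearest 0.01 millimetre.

With m = dᵢ/dₒ and 1/f = 1/dₒ + 1/dᵢ, substituting dᵢ = m·dₒ gives 1/f = (1 + 1/m)/dₒ, hence dₒ = f·(1 + 1/m).
dₒ = 122.2 × (1 + 1/1.34) = 122.2 × 1.74627 ≈ 213.394 mm.

213.39 mm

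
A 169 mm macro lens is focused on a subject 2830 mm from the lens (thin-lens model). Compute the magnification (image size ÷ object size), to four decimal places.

0.0635×

Thin lens: 1/f = 1/dₒ + 1/dᵢ → 1/dᵢ = 1/169 − 1/2830 = 0.0055638 mm⁻¹, so dᵢ ≈ 179.7332 mm.
Magnification m = dᵢ/dₒ = 179.7332/2830 ≈ 0.06351.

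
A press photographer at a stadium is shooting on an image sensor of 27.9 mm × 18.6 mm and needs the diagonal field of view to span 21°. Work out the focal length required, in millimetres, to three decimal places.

Sensor diagonal = √(27.9² + 18.6²) = √1124.3700 ≈ 33.5316 mm.
From α = 2·arctan(d/2f) we get f = d / (2·tan(α/2)).
With d = 33.5316 mm and α/2 = 10.5°, tan(α/2) ≈ 0.18534, so f ≈ 33.5316 / 0.37068 ≈ 90.4602 mm.

90.460 mm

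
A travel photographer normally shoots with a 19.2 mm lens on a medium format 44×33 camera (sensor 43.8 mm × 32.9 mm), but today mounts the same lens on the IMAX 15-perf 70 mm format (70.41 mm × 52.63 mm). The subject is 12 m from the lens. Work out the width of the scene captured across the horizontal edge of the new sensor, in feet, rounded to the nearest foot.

The focal length stays 19.2 mm; the relevant sensor dimension is now w = 70.41 mm. Object distance dₒ = 12 m = 12000 mm.
Thin-lens field width W = w·(dₒ − f)/f = 70.41 × (12000 − 19.2)/19.2 ≈ 43935.840 mm = 43935.840/304.8 ft = 144.146 ft.

144 ft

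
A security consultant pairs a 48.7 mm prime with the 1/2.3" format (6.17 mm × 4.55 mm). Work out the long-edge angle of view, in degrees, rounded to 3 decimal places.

7.249°

Angle of view α = 2·arctan(w/2f) with w = 6.17 mm and f = 48.7 mm.
w/2f = 0.06335; arctan(0.06335) ≈ 3.6247°, so α ≈ 7.2493°.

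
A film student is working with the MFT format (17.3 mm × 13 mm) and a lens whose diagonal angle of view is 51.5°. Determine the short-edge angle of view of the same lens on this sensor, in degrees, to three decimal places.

32.319°

Sensor diagonal = √(17.3² + 13²) = √468.2900 ≈ 21.6400 mm.
From the diagonal AOV: f = 21.6400 / (2·tan(25.75°)) = 21.6400 / 0.96469 ≈ 22.4322 mm.
Short-edge AOV = 2·arctan(13 / (2 × 22.4322)) = 2·arctan(0.28976) ≈ 32.3192°.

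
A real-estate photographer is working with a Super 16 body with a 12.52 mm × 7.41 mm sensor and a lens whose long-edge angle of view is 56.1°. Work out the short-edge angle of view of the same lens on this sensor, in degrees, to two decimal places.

35.01°

From the long-edge AOV: f = 12.52 / (2·tan(28.05°)) = 12.52 / 1.06566 ≈ 11.7486 mm.
Short-edge AOV = 2·arctan(7.41 / (2 × 11.7486)) = 2·arctan(0.31536) ≈ 35.0060°.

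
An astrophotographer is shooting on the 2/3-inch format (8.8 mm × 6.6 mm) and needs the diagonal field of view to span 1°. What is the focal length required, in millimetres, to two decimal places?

630.24 mm

Sensor diagonal = √(8.8² + 6.6²) = √121.0000 ≈ 11.0000 mm.
From α = 2·arctan(d/2f) we get f = d / (2·tan(α/2)).
With d = 11.0000 mm and α/2 = 0.5°, tan(α/2) ≈ 0.00873, so f ≈ 11.0000 / 0.01745 ≈ 630.2376 mm.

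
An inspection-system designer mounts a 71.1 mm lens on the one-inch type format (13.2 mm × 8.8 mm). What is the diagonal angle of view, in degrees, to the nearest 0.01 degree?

Sensor diagonal = √(13.2² + 8.8²) = √251.6800 ≈ 15.8644 mm.
Angle of view α = 2·arctan(d/2f) with d = 15.8644 mm and f = 71.1 mm.
d/2f = 0.11156; arctan(0.11156) ≈ 6.3658°, so α ≈ 12.7317°.

12.73°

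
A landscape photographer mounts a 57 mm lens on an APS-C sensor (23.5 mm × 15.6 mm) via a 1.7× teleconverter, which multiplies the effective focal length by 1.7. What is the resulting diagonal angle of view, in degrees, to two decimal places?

Effective focal length f = 57 × 1.7 = 96.9 mm.
Sensor diagonal = √(23.5² + 15.6²) = √795.6100 ≈ 28.2066 mm.
α = 2·arctan(28.207 / (2 × 96.9)) = 2·arctan(0.14554) ≈ 16.5619°.

16.56°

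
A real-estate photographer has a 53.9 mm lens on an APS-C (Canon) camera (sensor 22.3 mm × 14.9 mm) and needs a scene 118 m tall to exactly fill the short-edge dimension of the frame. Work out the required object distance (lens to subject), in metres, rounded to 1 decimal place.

426.9 m

W: 118 m = 118000 mm.
Magnification m = h/W = dᵢ/dₒ; combined with 1/f = 1/dₒ + 1/dᵢ this gives dₒ = f·(1 + W/h).
dₒ = 53.9 mm × (1 + 118000/14.9) = 53.9 × 7920.4631 ≈ 426912.960 mm = 426.913 m.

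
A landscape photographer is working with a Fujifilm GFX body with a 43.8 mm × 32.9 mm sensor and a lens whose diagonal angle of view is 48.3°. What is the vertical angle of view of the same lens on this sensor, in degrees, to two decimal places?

30.14°

Sensor diagonal = √(43.8² + 32.9²) = √3000.8500 ≈ 54.7800 mm.
From the diagonal AOV: f = 54.7800 / (2·tan(24.15°)) = 54.7800 / 0.89674 ≈ 61.0881 mm.
Vertical AOV = 2·arctan(32.9 / (2 × 61.0881)) = 2·arctan(0.26928) ≈ 30.1426°.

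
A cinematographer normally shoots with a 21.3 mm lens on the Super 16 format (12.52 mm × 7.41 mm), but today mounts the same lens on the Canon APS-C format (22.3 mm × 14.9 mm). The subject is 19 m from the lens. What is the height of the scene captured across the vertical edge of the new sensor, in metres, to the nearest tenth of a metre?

The focal length stays 21.3 mm; the relevant sensor dimension is now h = 14.9 mm. Object distance dₒ = 19 m = 19000 mm.
Thin-lens field height W = h·(dₒ − f)/f = 14.9 × (19000 − 21.3)/21.3 ≈ 13276.180 mm = 13.2762 m.

13.3 m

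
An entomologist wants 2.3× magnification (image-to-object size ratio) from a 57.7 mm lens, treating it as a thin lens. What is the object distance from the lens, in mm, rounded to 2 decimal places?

82.79 mm

With m = dᵢ/dₒ and 1/f = 1/dₒ + 1/dᵢ, substituting dᵢ = m·dₒ gives 1/f = (1 + 1/m)/dₒ, hence dₒ = f·(1 + 1/m).
dₒ = 57.7 × (1 + 1/2.3) = 57.7 × 1.43478 ≈ 82.787 mm.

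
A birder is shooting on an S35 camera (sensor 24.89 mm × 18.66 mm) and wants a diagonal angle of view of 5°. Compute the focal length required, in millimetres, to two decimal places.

356.25 mm

Sensor diagonal = √(24.89² + 18.66²) = √967.7077 ≈ 31.1080 mm.
From α = 2·arctan(d/2f) we get f = d / (2·tan(α/2)).
With d = 31.1080 mm and α/2 = 2.5°, tan(α/2) ≈ 0.04366, so f ≈ 31.1080 / 0.08732 ≈ 356.2452 mm.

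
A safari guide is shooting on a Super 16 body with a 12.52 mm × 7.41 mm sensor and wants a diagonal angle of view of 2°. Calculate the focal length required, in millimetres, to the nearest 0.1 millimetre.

Sensor diagonal = √(12.52² + 7.41²) = √211.6585 ≈ 14.5485 mm.
From α = 2·arctan(d/2f) we get f = d / (2·tan(α/2)).
With d = 14.5485 mm and α/2 = 1°, tan(α/2) ≈ 0.01746, so f ≈ 14.5485 / 0.03491 ≈ 416.7412 mm.

416.7 mm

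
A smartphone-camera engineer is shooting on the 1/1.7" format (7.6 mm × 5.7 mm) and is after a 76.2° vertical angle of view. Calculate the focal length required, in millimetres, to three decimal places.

3.635 mm

From α = 2·arctan(h/2f) we get f = h / (2·tan(α/2)).
With h = 5.7 mm and α/2 = 38.1°, tan(α/2) ≈ 0.78410, so f ≈ 5.7 / 1.56820 ≈ 3.6347 mm.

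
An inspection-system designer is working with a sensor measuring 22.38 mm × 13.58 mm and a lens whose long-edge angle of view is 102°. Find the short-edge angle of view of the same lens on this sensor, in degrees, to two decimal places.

73.69°

From the long-edge AOV: f = 22.38 / (2·tan(51°)) = 22.38 / 2.46979 ≈ 9.0615 mm.
Short-edge AOV = 2·arctan(13.58 / (2 × 9.0615)) = 2·arctan(0.74933) ≈ 73.6903°.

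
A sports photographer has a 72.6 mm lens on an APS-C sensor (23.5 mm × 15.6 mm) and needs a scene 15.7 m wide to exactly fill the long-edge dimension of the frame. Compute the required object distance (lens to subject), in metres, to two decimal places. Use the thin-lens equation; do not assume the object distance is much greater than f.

W: 15.7 m = 15700 mm.
Magnification m = w/W = dᵢ/dₒ; combined with 1/f = 1/dₒ + 1/dᵢ this gives dₒ = f·(1 + W/w).
dₒ = 72.6 mm × (1 + 15700/23.5) = 72.6 × 669.0851 ≈ 48575.579 mm = 48.5756 m.

48.58 m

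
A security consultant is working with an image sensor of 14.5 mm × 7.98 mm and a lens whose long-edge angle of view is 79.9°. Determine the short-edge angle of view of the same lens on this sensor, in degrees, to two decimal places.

49.50°

From the long-edge AOV: f = 14.5 / (2·tan(39.95°)) = 14.5 / 1.67523 ≈ 8.6555 mm.
Short-edge AOV = 2·arctan(7.98 / (2 × 8.6555)) = 2·arctan(0.46098) ≈ 49.4972°.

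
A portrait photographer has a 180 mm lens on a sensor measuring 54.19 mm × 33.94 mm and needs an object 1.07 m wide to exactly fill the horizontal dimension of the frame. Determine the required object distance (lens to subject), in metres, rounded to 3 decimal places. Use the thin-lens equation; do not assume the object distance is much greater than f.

W: 1.07 m = 1070 mm.
Magnification m = w/W = dᵢ/dₒ; combined with 1/f = 1/dₒ + 1/dᵢ this gives dₒ = f·(1 + W/w).
dₒ = 180 mm × (1 + 1070/54.19) = 180 × 20.7453 ≈ 3734.161 mm = 3.73416 m.

3.734 m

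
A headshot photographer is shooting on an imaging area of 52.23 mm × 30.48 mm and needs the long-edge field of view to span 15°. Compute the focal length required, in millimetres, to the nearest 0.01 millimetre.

198.36 mm

From α = 2·arctan(w/2f) we get f = w / (2·tan(α/2)).
With w = 52.23 mm and α/2 = 7.5°, tan(α/2) ≈ 0.13165, so f ≈ 52.23 / 0.26330 ≈ 198.3631 mm.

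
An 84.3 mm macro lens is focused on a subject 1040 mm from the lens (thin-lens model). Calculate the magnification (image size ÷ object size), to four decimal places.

Thin lens: 1/f = 1/dₒ + 1/dᵢ → 1/dᵢ = 1/84.3 − 1/1040 = 0.0109009 mm⁻¹, so dᵢ ≈ 91.7359 mm.
Magnification m = dᵢ/dₒ = 91.7359/1040 ≈ 0.08821.

0.0882×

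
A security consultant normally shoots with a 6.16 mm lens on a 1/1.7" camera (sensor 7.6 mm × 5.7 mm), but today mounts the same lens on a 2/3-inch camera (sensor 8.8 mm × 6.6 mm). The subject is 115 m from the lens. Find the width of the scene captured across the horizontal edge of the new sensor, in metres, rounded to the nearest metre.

164 m

The focal length stays 6.16 mm; the relevant sensor dimension is now w = 8.8 mm. Object distance dₒ = 115 m = 115000 mm.
Thin-lens field width W = w·(dₒ − f)/f = 8.8 × (115000 − 6.16)/6.16 ≈ 164276.914 mm = 164.277 m.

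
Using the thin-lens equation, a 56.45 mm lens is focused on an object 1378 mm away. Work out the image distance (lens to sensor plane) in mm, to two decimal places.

1/dᵢ = 1/f − 1/dₒ = 1/56.45 − 1/1378 = 0.0169891 mm⁻¹.
dᵢ = 1/0.0169891 ≈ 58.8613 mm.

58.86 mm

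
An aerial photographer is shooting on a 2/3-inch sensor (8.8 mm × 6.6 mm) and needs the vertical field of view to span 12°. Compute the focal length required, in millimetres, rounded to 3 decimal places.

31.397 mm

From α = 2·arctan(h/2f) we get f = h / (2·tan(α/2)).
With h = 6.6 mm and α/2 = 6°, tan(α/2) ≈ 0.10510, so f ≈ 6.6 / 0.21021 ≈ 31.3974 mm.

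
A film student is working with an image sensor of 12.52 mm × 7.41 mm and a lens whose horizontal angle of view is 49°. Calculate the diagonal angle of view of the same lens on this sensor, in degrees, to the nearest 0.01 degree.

55.81°

From the horizontal AOV: f = 12.52 / (2·tan(24.5°)) = 12.52 / 0.91145 ≈ 13.7363 mm.
Sensor diagonal = √(12.52² + 7.41²) = √211.6585 ≈ 14.5485 mm.
Diagonal AOV = 2·arctan(14.5485 / (2 × 13.7363)) = 2·arctan(0.52956) ≈ 55.8081°.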